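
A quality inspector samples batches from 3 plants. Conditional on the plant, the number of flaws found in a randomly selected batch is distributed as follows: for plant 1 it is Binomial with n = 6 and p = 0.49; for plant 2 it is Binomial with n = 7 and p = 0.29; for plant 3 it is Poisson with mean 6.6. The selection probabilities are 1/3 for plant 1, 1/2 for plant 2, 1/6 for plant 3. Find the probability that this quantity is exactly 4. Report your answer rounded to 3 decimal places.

0.137

Conditional on each plant, P(X = 4): 1: 0.224914; 2: 0.0886003; 3: 0.107553.
By total probability, P(X = 4) = 0.333333·0.224914 + 0.5·0.0886003 + 0.166667·0.107553 = 0.137197.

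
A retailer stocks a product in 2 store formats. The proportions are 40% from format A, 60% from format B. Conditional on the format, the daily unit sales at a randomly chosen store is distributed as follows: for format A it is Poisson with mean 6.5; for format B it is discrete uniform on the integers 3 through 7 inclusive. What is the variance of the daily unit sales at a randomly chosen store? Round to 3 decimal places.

4.340

Per component, A: μ=6.5, E[X²]=48.75; B: μ=5, E[X²]=27.
E[X] = 0.4·6.5 + 0.6·5 = 5.6.
E[X²] = 0.4·48.75 + 0.6·27 = 35.7.
Var(X) = E[X²] − (E[X])² = 35.7 − 31.36 = 4.34.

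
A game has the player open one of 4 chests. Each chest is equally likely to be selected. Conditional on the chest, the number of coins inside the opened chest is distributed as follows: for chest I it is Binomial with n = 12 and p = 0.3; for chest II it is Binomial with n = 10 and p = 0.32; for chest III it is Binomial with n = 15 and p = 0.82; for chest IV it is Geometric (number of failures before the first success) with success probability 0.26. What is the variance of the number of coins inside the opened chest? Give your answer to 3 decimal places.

Per component, I: μ=3.6, E[X²]=15.48; II: μ=3.2, E[X²]=12.416; III: μ=12.3, E[X²]=153.504; IV: μ=2.84615, E[X²]=19.0473.
E[X] = 0.25·3.6 + 0.25·3.2 + 0.25·12.3 + 0.25·2.84615 = 5.48654.
E[X²] = 0.25·15.48 + 0.25·12.416 + 0.25·153.504 + 0.25·19.0473 = 50.1118.
Var(X) = E[X²] − (E[X])² = 50.1118 − 30.1021 = 20.0097.

20.010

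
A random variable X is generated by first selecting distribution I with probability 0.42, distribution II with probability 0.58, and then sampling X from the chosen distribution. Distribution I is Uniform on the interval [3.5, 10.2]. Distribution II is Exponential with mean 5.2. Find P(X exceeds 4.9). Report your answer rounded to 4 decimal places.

Conditional on each component, P(X > 4.9): I: 0.791045; II: 0.389727.
By total probability, P(X > 4.9) = 0.42·0.791045 + 0.58·0.389727 = 0.558281.

0.5583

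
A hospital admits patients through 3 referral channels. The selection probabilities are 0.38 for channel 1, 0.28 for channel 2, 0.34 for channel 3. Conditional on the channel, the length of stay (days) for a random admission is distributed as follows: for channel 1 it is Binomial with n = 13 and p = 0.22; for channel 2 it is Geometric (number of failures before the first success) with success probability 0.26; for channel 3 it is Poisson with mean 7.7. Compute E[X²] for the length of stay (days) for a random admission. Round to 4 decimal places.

For each component E[X²] = Var + (mean)², giving 1: 10.4104; 2: 19.0473; 3: 66.99.
Overall E[X²] = 0.38·10.4104 + 0.28·19.0473 + 0.34·66.99 = 32.0658.

32.0658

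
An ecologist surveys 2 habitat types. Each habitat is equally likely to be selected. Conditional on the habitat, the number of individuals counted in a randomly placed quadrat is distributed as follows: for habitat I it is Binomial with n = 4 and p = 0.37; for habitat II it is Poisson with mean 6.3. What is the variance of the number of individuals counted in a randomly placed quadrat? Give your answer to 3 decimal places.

9.424

Per component, I: μ=1.48, E[X²]=3.1228; II: μ=6.3, E[X²]=45.99.
E[X] = 0.5·1.48 + 0.5·6.3 = 3.89.
E[X²] = 0.5·3.1228 + 0.5·45.99 = 24.5564.
Var(X) = E[X²] − (E[X])² = 24.5564 − 15.1321 = 9.4243.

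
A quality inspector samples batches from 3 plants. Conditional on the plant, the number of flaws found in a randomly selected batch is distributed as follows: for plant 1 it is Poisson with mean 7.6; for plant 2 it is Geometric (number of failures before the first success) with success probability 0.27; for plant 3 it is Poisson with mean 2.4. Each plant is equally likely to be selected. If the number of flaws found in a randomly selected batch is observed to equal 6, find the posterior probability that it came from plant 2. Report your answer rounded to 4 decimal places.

0.2055

Likelihoods P(X=6 | ·): 1: 0.13394; 2: 0.0408602; 3: 0.0240784.
Posterior ∝ prior × likelihood. Numerator for 2: 0.333333·0.0408602 = 0.0136201.
Normalizing constant: 0.333333·0.13394 + 0.333333·0.0408602 + 0.333333·0.0240784 = 0.066293.
P(2 | observation) = 0.0136201 / 0.066293 = 0.205453.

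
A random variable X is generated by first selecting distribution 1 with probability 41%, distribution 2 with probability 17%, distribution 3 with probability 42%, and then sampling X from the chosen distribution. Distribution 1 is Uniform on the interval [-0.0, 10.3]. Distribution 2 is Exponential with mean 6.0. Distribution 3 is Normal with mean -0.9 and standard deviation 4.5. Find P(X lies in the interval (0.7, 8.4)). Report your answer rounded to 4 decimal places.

0.5594

Conditional on each component, P(0.7 < X < 8.4): 1: 0.747573; 2: 0.643285; 3: 0.341704.
By total probability, P(0.7 < X < 8.4) = 0.41·0.747573 + 0.17·0.643285 + 0.42·0.341704 = 0.559379.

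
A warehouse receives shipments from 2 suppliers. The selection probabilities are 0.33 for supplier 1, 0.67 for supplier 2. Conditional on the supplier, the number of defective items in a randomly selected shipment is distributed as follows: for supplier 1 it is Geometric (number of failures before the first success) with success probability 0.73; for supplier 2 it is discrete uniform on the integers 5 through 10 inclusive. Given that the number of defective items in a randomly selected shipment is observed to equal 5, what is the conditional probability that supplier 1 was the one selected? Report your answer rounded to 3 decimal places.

Likelihoods P(X=5 | ·): 1: 0.00104747; 2: 0.166667.
Posterior ∝ prior × likelihood. Numerator for 1: 0.33·0.00104747 = 0.000345665.
Normalizing constant: 0.33·0.00104747 + 0.67·0.166667 = 0.112012.
P(1 | observation) = 0.000345665 / 0.112012 = 0.00308596.

0.003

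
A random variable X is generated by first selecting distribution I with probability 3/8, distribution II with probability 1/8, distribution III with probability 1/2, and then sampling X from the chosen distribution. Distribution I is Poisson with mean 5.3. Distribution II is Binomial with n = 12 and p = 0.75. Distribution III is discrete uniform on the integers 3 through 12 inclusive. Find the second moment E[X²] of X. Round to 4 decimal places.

55.1775

For each component E[X²] = Var + (mean)², giving I: 33.39; II: 83.25; III: 64.5.
Overall E[X²] = 0.375·33.39 + 0.125·83.25 + 0.5·64.5 = 55.1775.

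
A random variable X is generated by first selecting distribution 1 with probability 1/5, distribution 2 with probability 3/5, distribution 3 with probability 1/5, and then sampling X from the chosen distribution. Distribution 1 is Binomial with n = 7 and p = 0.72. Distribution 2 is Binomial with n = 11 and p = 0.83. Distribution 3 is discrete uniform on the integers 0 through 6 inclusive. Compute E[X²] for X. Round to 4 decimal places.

58.9080

For each component E[X²] = Var + (mean)², giving 1: 26.8128; 2: 84.909; 3: 13.
Overall E[X²] = 0.2·26.8128 + 0.6·84.909 + 0.2·13 = 58.908.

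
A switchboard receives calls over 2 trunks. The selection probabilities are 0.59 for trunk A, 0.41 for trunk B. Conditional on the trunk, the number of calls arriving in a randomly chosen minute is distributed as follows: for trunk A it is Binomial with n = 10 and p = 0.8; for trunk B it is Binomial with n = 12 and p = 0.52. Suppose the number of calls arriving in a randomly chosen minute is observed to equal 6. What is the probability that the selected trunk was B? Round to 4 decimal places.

Likelihoods P(X=6 | ·): A: 0.0880804; B: 0.223429.
Posterior ∝ prior × likelihood. Numerator for B: 0.41·0.223429 = 0.0916059.
Normalizing constant: 0.59·0.0880804 + 0.41·0.223429 = 0.143573.
P(B | observation) = 0.0916059 / 0.143573 = 0.638043.

0.6380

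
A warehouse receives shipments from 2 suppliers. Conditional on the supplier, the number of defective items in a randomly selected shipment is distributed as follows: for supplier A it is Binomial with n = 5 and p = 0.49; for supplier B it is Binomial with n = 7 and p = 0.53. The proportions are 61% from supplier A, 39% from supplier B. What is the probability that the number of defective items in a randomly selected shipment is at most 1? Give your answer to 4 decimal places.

Conditional on each supplier, P(X ≤ 1): A: 0.20025; B: 0.0450571.
By total probability, P(X ≤ 1) = 0.61·0.20025 + 0.39·0.0450571 = 0.139725.

0.1397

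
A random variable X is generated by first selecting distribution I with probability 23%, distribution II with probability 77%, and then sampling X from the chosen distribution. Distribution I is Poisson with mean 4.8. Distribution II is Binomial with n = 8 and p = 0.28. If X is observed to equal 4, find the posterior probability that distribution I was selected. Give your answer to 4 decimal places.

0.3198

Likelihoods P(X=4 | ·): I: 0.182029; II: 0.115627.
Posterior ∝ prior × likelihood. Numerator for I: 0.23·0.182029 = 0.0418666.
Normalizing constant: 0.23·0.182029 + 0.77·0.115627 = 0.1309.
P(I | observation) = 0.0418666 / 0.1309 = 0.319838.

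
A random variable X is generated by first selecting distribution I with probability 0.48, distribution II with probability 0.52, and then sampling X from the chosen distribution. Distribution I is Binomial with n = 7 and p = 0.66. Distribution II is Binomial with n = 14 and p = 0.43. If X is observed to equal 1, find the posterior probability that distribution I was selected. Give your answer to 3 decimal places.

Likelihoods P(X=1 | ·): I: 0.007137; II: 0.00403617.
Posterior ∝ prior × likelihood. Numerator for I: 0.48·0.007137 = 0.00342576.
Normalizing constant: 0.48·0.007137 + 0.52·0.00403617 = 0.00552457.
P(I | observation) = 0.00342576 / 0.00552457 = 0.620095.

0.620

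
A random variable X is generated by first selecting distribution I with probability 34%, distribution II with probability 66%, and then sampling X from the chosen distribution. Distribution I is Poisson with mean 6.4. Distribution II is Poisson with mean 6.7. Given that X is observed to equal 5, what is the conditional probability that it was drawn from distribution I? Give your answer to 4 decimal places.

0.3561

Likelihoods P(X=5 | ·): I: 0.148674; II: 0.13849.
Posterior ∝ prior × likelihood. Numerator for I: 0.34·0.148674 = 0.050549.
Normalizing constant: 0.34·0.148674 + 0.66·0.13849 = 0.141953.
P(I | observation) = 0.050549 / 0.141953 = 0.356098.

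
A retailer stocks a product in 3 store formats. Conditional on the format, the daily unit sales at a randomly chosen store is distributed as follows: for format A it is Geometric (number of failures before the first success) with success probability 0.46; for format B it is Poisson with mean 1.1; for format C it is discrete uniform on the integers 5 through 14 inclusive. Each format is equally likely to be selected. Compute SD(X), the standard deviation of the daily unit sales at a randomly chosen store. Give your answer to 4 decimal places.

Per component, A: μ=1.17391, E[X²]=3.93006; B: μ=1.1, E[X²]=2.31; C: μ=9.5, E[X²]=98.5.
E[X] = 0.333333·1.17391 + 0.333333·1.1 + 0.333333·9.5 = 3.92464.
E[X²] = 0.333333·3.93006 + 0.333333·2.31 + 0.333333·98.5 = 34.9134.
Var(X) = E[X²] − (E[X])² = 34.9134 − 15.4028 = 19.5106.
SD(X) = √19.5106 = 4.41708.

4.4171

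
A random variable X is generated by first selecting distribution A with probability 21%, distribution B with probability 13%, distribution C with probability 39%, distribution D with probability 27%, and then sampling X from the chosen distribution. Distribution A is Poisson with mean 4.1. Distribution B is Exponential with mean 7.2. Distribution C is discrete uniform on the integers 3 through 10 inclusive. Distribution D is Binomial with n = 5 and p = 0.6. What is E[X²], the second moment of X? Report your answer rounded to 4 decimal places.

39.1485

For each component E[X²] = Var + (mean)², giving A: 20.91; B: 103.68; C: 47.5; D: 10.2.
Overall E[X²] = 0.21·20.91 + 0.13·103.68 + 0.39·47.5 + 0.27·10.2 = 39.1485.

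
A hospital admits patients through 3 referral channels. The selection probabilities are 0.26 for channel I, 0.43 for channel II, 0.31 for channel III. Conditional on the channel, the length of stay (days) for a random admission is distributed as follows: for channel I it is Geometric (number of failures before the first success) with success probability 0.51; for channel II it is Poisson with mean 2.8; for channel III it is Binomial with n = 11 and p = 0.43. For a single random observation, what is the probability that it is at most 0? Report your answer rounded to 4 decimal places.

0.1594

Conditional on each channel, P(X ≤ 0): I: 0.51; II: 0.0608101; III: 0.00206359.
By total probability, P(X ≤ 0) = 0.26·0.51 + 0.43·0.0608101 + 0.31·0.00206359 = 0.159388.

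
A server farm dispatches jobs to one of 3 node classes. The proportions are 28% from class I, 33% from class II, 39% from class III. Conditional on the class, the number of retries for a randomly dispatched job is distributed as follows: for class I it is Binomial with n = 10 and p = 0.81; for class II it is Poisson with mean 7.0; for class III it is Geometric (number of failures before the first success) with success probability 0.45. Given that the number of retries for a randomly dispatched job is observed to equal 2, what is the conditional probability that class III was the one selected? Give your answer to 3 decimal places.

0.878

Likelihoods P(X=2 | ·): I: 5.01431e-05; II: 0.0223411; III: 0.136125.
Posterior ∝ prior × likelihood. Numerator for III: 0.39·0.136125 = 0.0530888.
Normalizing constant: 0.28·5.01431e-05 + 0.33·0.0223411 + 0.39·0.136125 = 0.0604754.
P(III | observation) = 0.0530888 / 0.0604754 = 0.877858.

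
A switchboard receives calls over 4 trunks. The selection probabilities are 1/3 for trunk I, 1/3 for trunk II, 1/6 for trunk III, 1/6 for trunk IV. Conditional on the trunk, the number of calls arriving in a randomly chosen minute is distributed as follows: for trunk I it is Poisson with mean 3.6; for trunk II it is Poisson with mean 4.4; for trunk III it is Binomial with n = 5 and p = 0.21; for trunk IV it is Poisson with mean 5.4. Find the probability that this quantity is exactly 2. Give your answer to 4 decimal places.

Conditional on each trunk, P(X = 2): I: 0.177058; II: 0.118845; III: 0.21743; IV: 0.0658518.
By total probability, P(X = 2) = 0.333333·0.177058 + 0.333333·0.118845 + 0.166667·0.21743 + 0.166667·0.0658518 = 0.145848.

0.1458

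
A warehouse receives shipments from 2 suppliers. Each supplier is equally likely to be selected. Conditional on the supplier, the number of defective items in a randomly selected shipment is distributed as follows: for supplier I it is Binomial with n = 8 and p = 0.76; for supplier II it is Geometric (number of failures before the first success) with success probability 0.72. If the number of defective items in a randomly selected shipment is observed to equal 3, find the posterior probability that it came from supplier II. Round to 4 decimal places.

0.4467

Likelihoods P(X=3 | ·): I: 0.0195742; II: 0.0158054.
Posterior ∝ prior × likelihood. Numerator for II: 0.5·0.0158054 = 0.00790272.
Normalizing constant: 0.5·0.0195742 + 0.5·0.0158054 = 0.0176898.
P(II | observation) = 0.00790272 / 0.0176898 = 0.446738.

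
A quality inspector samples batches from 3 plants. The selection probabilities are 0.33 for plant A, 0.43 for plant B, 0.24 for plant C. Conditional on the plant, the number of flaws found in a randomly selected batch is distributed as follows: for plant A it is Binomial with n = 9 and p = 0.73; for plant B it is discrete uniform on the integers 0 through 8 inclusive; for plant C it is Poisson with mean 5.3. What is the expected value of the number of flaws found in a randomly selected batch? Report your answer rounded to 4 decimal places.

5.1601

Component means — A: 6.57; B: 4; C: 5.3.
E[X] = 0.33·6.57 + 0.43·4 + 0.24·5.3 = 5.1601.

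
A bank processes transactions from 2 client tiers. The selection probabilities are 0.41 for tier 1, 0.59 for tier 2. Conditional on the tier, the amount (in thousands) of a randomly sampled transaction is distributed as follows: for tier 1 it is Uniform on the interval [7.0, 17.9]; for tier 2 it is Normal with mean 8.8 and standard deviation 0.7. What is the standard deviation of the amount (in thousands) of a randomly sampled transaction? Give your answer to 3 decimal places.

Per component, 1: μ=12.45, E[X²]=164.903; 2: μ=8.8, E[X²]=77.93.
E[X] = 0.41·12.45 + 0.59·8.8 = 10.2965.
E[X²] = 0.41·164.903 + 0.59·77.93 = 113.589.
Var(X) = E[X²] − (E[X])² = 113.589 − 106.018 = 7.57115.
SD(X) = √7.57115 = 2.75157.

2.752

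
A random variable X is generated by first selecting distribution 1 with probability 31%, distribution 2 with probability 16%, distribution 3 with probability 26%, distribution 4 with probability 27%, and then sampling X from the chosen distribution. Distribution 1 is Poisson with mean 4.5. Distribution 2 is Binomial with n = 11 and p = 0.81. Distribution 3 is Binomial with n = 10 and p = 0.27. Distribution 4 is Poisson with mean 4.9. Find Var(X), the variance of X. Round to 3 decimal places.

Per component, 1: μ=4.5, E[X²]=24.75; 2: μ=8.91, E[X²]=81.081; 3: μ=2.7, E[X²]=9.261; 4: μ=4.9, E[X²]=28.91.
E[X] = 0.31·4.5 + 0.16·8.91 + 0.26·2.7 + 0.27·4.9 = 4.8456.
E[X²] = 0.31·24.75 + 0.16·81.081 + 0.26·9.261 + 0.27·28.91 = 30.859.
Var(X) = E[X²] − (E[X])² = 30.859 − 23.4798 = 7.37918.

7.379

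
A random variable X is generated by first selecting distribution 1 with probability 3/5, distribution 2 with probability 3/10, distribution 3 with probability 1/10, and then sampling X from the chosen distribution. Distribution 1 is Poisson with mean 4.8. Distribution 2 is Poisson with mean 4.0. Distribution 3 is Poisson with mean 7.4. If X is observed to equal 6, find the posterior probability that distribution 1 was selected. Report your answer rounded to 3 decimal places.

Likelihoods P(X=6 | ·): 1: 0.139798; 2: 0.104196; 3: 0.139405.
Posterior ∝ prior × likelihood. Numerator for 1: 0.6·0.139798 = 0.0838789.
Normalizing constant: 0.6·0.139798 + 0.3·0.104196 + 0.1·0.139405 = 0.129078.
P(1 | observation) = 0.0838789 / 0.129078 = 0.649831.

0.650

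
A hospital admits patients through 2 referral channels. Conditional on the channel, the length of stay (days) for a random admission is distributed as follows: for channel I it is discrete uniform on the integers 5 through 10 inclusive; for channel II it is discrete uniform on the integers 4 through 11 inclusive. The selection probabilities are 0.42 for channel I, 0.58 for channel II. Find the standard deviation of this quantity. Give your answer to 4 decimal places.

2.0664

Per component, I: μ=7.5, E[X²]=59.1667; II: μ=7.5, E[X²]=61.5.
E[X] = 0.42·7.5 + 0.58·7.5 = 7.5.
E[X²] = 0.42·59.1667 + 0.58·61.5 = 60.52.
Var(X) = E[X²] − (E[X])² = 60.52 − 56.25 = 4.27.
SD(X) = √4.27 = 2.0664.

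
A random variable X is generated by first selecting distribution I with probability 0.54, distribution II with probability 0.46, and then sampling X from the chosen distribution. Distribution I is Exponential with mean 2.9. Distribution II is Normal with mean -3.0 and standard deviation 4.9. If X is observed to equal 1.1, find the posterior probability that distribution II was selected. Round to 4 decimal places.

Likelihoods f(1.1 | ·): I: 0.235977; II: 0.0573699.
Posterior ∝ prior × likelihood. Numerator for II: 0.46·0.0573699 = 0.0263901.
Normalizing constant: 0.54·0.235977 + 0.46·0.0573699 = 0.153818.
P(II | observation) = 0.0263901 / 0.153818 = 0.171568.

0.1716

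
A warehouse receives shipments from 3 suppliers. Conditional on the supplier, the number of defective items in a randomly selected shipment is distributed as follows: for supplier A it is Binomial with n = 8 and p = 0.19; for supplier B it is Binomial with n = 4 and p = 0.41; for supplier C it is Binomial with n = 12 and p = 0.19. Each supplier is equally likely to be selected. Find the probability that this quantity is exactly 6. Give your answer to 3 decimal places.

0.004

Conditional on each supplier, P(X = 6): A: 0.00086427; B: 0; C: 0.0122773.
By total probability, P(X = 6) = 0.333333·0.00086427 + 0.333333·0 + 0.333333·0.0122773 = 0.00438053.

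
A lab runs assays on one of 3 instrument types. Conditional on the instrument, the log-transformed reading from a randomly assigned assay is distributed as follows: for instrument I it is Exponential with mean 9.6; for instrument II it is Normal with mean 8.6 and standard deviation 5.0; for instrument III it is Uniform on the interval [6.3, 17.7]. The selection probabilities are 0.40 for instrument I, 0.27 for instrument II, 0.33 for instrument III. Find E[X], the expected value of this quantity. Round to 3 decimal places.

Component means — I: 9.6; II: 8.6; III: 12.
E[X] = 0.4·9.6 + 0.27·8.6 + 0.33·12 = 10.122.

10.122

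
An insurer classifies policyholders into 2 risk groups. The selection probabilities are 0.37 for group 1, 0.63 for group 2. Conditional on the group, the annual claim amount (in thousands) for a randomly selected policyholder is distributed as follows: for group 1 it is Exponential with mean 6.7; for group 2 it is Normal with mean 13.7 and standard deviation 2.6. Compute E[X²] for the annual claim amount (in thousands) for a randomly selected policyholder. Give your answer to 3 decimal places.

155.722

For each component E[X²] = Var + (mean)², giving 1: 89.78; 2: 194.45.
Overall E[X²] = 0.37·89.78 + 0.63·194.45 = 155.722.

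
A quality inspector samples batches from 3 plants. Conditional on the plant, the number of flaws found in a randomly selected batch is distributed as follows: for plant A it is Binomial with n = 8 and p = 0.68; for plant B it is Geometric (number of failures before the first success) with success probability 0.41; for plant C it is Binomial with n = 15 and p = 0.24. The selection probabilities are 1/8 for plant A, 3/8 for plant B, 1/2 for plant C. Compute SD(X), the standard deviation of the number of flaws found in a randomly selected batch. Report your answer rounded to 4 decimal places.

2.1770

Per component, A: μ=5.44, E[X²]=31.3344; B: μ=1.43902, E[X²]=5.58061; C: μ=3.6, E[X²]=15.696.
E[X] = 0.125·5.44 + 0.375·1.43902 + 0.5·3.6 = 3.01963.
E[X²] = 0.125·31.3344 + 0.375·5.58061 + 0.5·15.696 = 13.8575.
Var(X) = E[X²] − (E[X])² = 13.8575 − 9.11819 = 4.73934.
SD(X) = √4.73934 = 2.177.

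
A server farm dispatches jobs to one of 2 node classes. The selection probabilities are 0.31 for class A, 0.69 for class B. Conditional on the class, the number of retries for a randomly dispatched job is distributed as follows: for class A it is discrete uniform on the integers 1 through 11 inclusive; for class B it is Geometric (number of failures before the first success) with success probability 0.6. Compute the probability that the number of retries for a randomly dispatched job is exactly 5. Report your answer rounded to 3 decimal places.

0.032

Conditional on each class, P(X = 5): A: 0.0909091; B: 0.006144.
By total probability, P(X = 5) = 0.31·0.0909091 + 0.69·0.006144 = 0.0324212.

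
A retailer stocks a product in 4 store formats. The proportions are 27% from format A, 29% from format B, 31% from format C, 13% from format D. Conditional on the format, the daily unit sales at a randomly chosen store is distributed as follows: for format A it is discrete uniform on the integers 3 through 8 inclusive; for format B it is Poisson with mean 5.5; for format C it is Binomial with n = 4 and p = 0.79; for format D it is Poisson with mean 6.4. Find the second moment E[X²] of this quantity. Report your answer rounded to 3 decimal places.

28.781

For each component E[X²] = Var + (mean)², giving A: 33.1667; B: 35.75; C: 10.6492; D: 47.36.
Overall E[X²] = 0.27·33.1667 + 0.29·35.75 + 0.31·10.6492 + 0.13·47.36 = 28.7806.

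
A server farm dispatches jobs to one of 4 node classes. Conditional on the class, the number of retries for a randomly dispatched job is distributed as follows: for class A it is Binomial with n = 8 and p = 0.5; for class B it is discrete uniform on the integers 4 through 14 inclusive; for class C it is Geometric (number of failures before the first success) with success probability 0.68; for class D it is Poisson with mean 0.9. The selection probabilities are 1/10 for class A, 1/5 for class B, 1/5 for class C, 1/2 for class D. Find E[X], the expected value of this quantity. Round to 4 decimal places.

Component means — A: 4; B: 9; C: 0.470588; D: 0.9.
E[X] = 0.1·4 + 0.2·9 + 0.2·0.470588 + 0.5·0.9 = 2.74412.

2.7441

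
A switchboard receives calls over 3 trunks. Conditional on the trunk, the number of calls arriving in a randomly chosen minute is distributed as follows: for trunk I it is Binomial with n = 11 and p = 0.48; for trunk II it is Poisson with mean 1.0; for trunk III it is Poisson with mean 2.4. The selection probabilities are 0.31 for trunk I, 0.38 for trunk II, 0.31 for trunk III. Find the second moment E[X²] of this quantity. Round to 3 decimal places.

12.783

For each component E[X²] = Var + (mean)², giving I: 30.624; II: 2; III: 8.16.
Overall E[X²] = 0.31·30.624 + 0.38·2 + 0.31·8.16 = 12.783.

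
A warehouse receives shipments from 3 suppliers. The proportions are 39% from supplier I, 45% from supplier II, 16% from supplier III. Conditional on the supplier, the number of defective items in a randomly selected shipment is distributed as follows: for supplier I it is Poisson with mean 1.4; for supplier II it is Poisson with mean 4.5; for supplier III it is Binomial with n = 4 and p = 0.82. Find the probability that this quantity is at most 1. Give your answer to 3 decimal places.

Conditional on each supplier, P(X ≤ 1): I: 0.591833; II: 0.0610995; III: 0.0201787.
By total probability, P(X ≤ 1) = 0.39·0.591833 + 0.45·0.0610995 + 0.16·0.0201787 = 0.261538.

0.262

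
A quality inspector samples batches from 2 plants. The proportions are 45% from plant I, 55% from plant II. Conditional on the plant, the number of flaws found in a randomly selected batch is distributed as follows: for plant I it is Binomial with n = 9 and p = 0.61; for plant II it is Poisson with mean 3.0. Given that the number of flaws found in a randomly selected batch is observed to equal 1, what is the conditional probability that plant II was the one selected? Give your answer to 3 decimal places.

Likelihoods P(X=1 | ·): I: 0.00293825; II: 0.149361.
Posterior ∝ prior × likelihood. Numerator for II: 0.55·0.149361 = 0.0821487.
Normalizing constant: 0.45·0.00293825 + 0.55·0.149361 = 0.0834709.
P(II | observation) = 0.0821487 / 0.0834709 = 0.98416.

0.984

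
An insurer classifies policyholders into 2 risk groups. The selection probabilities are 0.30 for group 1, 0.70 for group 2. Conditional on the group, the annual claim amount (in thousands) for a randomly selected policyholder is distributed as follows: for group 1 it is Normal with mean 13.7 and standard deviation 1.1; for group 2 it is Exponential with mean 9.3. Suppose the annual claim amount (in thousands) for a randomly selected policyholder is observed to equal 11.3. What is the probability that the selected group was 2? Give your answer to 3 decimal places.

0.689

Likelihoods f(11.3 | ·): 1: 0.0335602; 2: 0.0319026.
Posterior ∝ prior × likelihood. Numerator for 2: 0.7·0.0319026 = 0.0223318.
Normalizing constant: 0.3·0.0335602 + 0.7·0.0319026 = 0.0323999.
P(2 | observation) = 0.0223318 / 0.0323999 = 0.689256.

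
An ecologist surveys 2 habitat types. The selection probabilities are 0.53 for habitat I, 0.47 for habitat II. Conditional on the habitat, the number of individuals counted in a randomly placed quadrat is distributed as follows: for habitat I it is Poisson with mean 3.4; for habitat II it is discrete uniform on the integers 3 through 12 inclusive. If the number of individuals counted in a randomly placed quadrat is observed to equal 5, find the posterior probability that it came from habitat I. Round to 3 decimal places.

Likelihoods P(X=5 | ·): I: 0.126361; II: 0.1.
Posterior ∝ prior × likelihood. Numerator for I: 0.53·0.126361 = 0.0669712.
Normalizing constant: 0.53·0.126361 + 0.47·0.1 = 0.113971.
P(I | observation) = 0.0669712 / 0.113971 = 0.587615.

0.588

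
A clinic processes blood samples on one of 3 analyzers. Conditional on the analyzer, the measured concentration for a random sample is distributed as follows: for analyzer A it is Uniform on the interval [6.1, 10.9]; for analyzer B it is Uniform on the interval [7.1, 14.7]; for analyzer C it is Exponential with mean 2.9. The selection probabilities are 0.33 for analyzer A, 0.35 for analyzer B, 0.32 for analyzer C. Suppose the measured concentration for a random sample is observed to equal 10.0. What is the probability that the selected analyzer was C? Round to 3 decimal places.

Likelihoods f(10.0 | ·): A: 0.208333; B: 0.131579; C: 0.0109657.
Posterior ∝ prior × likelihood. Numerator for C: 0.32·0.0109657 = 0.00350901.
Normalizing constant: 0.33·0.208333 + 0.35·0.131579 + 0.32·0.0109657 = 0.118312.
P(C | observation) = 0.00350901 / 0.118312 = 0.0296591.

0.030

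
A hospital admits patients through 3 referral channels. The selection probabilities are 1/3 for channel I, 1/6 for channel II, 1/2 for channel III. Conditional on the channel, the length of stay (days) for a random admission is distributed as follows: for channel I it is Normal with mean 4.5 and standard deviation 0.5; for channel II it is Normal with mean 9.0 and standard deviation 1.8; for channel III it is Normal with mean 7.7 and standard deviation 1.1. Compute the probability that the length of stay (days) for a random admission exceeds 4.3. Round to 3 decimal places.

Conditional on each channel, P(X > 4.3): I: 0.655422; II: 0.995488; III: 0.999002.
By total probability, P(X > 4.3) = 0.333333·0.655422 + 0.166667·0.995488 + 0.5·0.999002 = 0.88389.

0.884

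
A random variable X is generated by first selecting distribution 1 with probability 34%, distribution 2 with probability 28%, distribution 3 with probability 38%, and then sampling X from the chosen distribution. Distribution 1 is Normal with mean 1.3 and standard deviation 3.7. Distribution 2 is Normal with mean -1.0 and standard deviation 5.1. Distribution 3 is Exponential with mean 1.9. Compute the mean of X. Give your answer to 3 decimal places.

0.884

Component means — 1: 1.3; 2: -1; 3: 1.9.
E[X] = 0.34·1.3 + 0.28·-1 + 0.38·1.9 = 0.884.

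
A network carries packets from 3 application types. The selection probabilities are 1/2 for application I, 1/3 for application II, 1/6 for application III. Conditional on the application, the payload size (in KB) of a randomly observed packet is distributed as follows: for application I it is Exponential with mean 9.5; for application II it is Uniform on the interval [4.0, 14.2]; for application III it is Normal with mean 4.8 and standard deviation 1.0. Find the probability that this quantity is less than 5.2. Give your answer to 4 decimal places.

Conditional on each application, P(X < 5.2): I: 0.42153; II: 0.117647; III: 0.655422.
By total probability, P(X < 5.2) = 0.5·0.42153 + 0.333333·0.117647 + 0.166667·0.655422 = 0.359218.

0.3592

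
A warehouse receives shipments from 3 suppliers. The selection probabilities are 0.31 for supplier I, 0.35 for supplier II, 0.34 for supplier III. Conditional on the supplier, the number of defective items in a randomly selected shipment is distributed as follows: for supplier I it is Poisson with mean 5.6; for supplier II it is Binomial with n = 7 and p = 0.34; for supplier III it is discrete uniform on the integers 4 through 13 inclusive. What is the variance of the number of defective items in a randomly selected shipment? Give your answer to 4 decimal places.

Per component, I: μ=5.6, E[X²]=36.96; II: μ=2.38, E[X²]=7.2352; III: μ=8.5, E[X²]=80.5.
E[X] = 0.31·5.6 + 0.35·2.38 + 0.34·8.5 = 5.459.
E[X²] = 0.31·36.96 + 0.35·7.2352 + 0.34·80.5 = 41.3599.
Var(X) = E[X²] − (E[X])² = 41.3599 − 29.8007 = 11.5592.

11.5592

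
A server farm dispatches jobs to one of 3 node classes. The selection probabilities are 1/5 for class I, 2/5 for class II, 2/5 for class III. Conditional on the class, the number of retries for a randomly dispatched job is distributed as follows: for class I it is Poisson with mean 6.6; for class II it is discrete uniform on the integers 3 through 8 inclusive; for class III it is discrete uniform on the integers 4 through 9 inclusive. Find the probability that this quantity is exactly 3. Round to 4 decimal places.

Conditional on each class, P(X = 3): I: 0.0651834; II: 0.166667; III: 0.
By total probability, P(X = 3) = 0.2·0.0651834 + 0.4·0.166667 + 0.4·0 = 0.0797033.

0.0797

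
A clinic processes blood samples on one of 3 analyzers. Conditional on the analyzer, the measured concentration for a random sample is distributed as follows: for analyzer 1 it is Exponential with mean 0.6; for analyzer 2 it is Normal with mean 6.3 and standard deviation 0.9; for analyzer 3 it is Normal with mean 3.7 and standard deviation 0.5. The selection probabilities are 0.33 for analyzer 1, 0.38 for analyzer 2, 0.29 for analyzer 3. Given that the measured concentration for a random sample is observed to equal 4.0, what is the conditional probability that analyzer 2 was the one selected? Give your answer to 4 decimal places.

0.0321

Likelihoods f(4.0 | ·): 1: 0.00212106; 2: 0.0169242; 3: 0.666449.
Posterior ∝ prior × likelihood. Numerator for 2: 0.38·0.0169242 = 0.0064312.
Normalizing constant: 0.33·0.00212106 + 0.38·0.0169242 + 0.29·0.666449 = 0.200401.
P(2 | observation) = 0.0064312 / 0.200401 = 0.0320916.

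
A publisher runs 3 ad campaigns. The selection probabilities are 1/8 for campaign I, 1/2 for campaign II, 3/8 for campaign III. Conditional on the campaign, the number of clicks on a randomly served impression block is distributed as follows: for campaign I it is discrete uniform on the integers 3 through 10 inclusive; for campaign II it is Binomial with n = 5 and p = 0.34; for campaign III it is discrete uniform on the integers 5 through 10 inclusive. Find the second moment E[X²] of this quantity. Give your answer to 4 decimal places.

30.1310

For each component E[X²] = Var + (mean)², giving I: 47.5; II: 4.012; III: 59.1667.
Overall E[X²] = 0.125·47.5 + 0.5·4.012 + 0.375·59.1667 = 30.131.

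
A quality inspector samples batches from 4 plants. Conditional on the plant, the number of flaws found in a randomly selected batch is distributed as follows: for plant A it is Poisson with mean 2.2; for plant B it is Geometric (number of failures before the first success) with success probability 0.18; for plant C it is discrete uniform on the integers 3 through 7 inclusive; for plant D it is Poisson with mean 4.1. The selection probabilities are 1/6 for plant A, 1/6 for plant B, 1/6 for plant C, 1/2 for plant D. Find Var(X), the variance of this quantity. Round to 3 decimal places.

Per component, A: μ=2.2, E[X²]=7.04; B: μ=4.55556, E[X²]=46.0617; C: μ=5, E[X²]=27; D: μ=4.1, E[X²]=20.91.
E[X] = 0.166667·2.2 + 0.166667·4.55556 + 0.166667·5 + 0.5·4.1 = 4.00926.
E[X²] = 0.166667·7.04 + 0.166667·46.0617 + 0.166667·27 + 0.5·20.91 = 23.8053.
Var(X) = E[X²] − (E[X])² = 23.8053 − 16.0742 = 7.73113.

7.731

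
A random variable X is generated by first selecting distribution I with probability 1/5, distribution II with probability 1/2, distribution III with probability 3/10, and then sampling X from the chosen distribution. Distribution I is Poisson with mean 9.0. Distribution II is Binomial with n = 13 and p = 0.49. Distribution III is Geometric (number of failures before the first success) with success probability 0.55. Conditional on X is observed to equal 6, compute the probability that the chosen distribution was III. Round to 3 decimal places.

Likelihoods P(X=6 | ·): I: 0.0910903; II: 0.21315; III: 0.00456707.
Posterior ∝ prior × likelihood. Numerator for III: 0.3·0.00456707 = 0.00137012.
Normalizing constant: 0.2·0.0910903 + 0.5·0.21315 + 0.3·0.00456707 = 0.126163.
P(III | observation) = 0.00137012 / 0.126163 = 0.0108599.

0.011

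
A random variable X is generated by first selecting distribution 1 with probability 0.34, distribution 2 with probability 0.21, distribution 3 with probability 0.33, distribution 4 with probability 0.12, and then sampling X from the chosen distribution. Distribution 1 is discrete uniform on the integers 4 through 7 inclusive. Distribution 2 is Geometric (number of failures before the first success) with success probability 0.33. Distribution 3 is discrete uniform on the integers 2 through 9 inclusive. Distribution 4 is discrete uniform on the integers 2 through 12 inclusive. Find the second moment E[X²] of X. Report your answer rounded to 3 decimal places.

For each component E[X²] = Var + (mean)², giving 1: 31.5; 2: 10.2746; 3: 35.5; 4: 59.
Overall E[X²] = 0.34·31.5 + 0.21·10.2746 + 0.33·35.5 + 0.12·59 = 31.6627.

31.663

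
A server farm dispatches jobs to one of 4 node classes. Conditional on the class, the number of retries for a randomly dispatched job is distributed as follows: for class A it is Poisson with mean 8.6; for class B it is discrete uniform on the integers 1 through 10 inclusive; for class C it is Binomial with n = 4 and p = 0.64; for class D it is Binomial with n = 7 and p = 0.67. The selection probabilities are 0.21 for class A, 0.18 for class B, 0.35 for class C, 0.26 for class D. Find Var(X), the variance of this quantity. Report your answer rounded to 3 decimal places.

8.883

Per component, A: μ=8.6, E[X²]=82.56; B: μ=5.5, E[X²]=38.5; C: μ=2.56, E[X²]=7.4752; D: μ=4.69, E[X²]=23.5438.
E[X] = 0.21·8.6 + 0.18·5.5 + 0.35·2.56 + 0.26·4.69 = 4.9114.
E[X²] = 0.21·82.56 + 0.18·38.5 + 0.35·7.4752 + 0.26·23.5438 = 33.0053.
Var(X) = E[X²] − (E[X])² = 33.0053 − 24.1218 = 8.88346.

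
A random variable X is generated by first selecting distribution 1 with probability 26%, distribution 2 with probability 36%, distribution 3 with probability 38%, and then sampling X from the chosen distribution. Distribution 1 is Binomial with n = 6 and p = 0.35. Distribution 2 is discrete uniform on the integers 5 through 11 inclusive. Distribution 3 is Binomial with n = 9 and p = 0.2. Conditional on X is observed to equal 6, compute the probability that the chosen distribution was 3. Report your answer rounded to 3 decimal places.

0.020

Likelihoods P(X=6 | ·): 1: 0.00183827; 2: 0.142857; 3: 0.00275251.
Posterior ∝ prior × likelihood. Numerator for 3: 0.38·0.00275251 = 0.00104595.
Normalizing constant: 0.26·0.00183827 + 0.36·0.142857 + 0.38·0.00275251 = 0.0529525.
P(3 | observation) = 0.00104595 / 0.0529525 = 0.0197527.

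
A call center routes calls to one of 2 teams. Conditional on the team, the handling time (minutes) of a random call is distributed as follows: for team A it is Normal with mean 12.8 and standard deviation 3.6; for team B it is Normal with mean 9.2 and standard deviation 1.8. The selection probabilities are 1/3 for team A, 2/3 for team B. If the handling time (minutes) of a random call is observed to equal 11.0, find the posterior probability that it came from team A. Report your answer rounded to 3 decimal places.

Likelihoods f(11.0 | ·): A: 0.0977959; B: 0.134428.
Posterior ∝ prior × likelihood. Numerator for A: 0.333333·0.0977959 = 0.0325986.
Normalizing constant: 0.333333·0.0977959 + 0.666667·0.134428 = 0.122217.
P(A | observation) = 0.0325986 / 0.122217 = 0.266727.

0.267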